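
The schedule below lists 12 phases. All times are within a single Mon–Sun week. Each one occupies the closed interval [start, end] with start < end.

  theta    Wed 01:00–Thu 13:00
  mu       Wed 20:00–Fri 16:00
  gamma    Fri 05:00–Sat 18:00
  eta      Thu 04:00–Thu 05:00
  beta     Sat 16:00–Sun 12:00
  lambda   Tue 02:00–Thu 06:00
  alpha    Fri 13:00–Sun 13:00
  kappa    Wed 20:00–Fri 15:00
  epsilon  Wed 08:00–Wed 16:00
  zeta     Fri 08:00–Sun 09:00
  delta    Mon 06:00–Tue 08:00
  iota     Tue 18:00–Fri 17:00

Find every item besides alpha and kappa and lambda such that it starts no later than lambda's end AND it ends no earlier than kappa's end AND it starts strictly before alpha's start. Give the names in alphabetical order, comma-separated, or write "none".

Conditions: its start is no later than lambda's end (X.start <= Thu 06:00) AND its end is no earlier than kappa's end (X.end >= Fri 15:00) AND its start is strictly before alpha's start (X.start < Fri 13:00).
beta: start Sat 16:00 <= Thu 06:00? ✗; end Sun 12:00 >= Fri 15:00? ✓; start Sat 16:00 < Fri 13:00? ✗ → no.
delta: start Mon 06:00 <= Thu 06:00? ✓; end Tue 08:00 >= Fri 15:00? ✗; start Mon 06:00 < Fri 13:00? ✓ → no.
epsilon: start Wed 08:00 <= Thu 06:00? ✓; end Wed 16:00 >= Fri 15:00? ✗; start Wed 08:00 < Fri 13:00? ✓ → no.
eta: start Thu 04:00 <= Thu 06:00? ✓; end Thu 05:00 >= Fri 15:00? ✗; start Thu 04:00 < Fri 13:00? ✓ → no.
gamma: start Fri 05:00 <= Thu 06:00? ✗; end Sat 18:00 >= Fri 15:00? ✓; start Fri 05:00 < Fri 13:00? ✓ → no.
iota: start Tue 18:00 <= Thu 06:00? ✓; end Fri 17:00 >= Fri 15:00? ✓; start Tue 18:00 < Fri 13:00? ✓ → yes.
mu: start Wed 20:00 <= Thu 06:00? ✓; end Fri 16:00 >= Fri 15:00? ✓; start Wed 20:00 < Fri 13:00? ✓ → yes.
theta: start Wed 01:00 <= Thu 06:00? ✓; end Thu 13:00 >= Fri 15:00? ✗; start Wed 01:00 < Fri 13:00? ✓ → no.
zeta: start Fri 08:00 <= Thu 06:00? ✗; end Sun 09:00 >= Fri 15:00? ✓; start Fri 08:00 < Fri 13:00? ✓ → no.
Result: iota, mu.

iota, mu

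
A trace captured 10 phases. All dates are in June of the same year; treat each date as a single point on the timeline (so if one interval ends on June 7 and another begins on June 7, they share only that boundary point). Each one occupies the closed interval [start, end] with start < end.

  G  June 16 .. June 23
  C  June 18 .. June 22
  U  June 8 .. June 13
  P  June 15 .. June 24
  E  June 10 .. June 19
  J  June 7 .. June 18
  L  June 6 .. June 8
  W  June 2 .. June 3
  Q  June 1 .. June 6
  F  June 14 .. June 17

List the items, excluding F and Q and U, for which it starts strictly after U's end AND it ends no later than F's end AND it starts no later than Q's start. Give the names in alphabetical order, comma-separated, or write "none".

Conditions: its start is strictly after U's end (X.start > June 13) AND its end is no later than F's end (X.end <= June 17) AND its start is no later than Q's start (X.start <= June 1).
C: start June 18 > June 13? ✓; end June 22 <= June 17? ✗; start June 18 <= June 1? ✗ → no.
E: start June 10 > June 13? ✗; end June 19 <= June 17? ✗; start June 10 <= June 1? ✗ → no.
G: start June 16 > June 13? ✓; end June 23 <= June 17? ✗; start June 16 <= June 1? ✗ → no.
J: start June 7 > June 13? ✗; end June 18 <= June 17? ✗; start June 7 <= June 1? ✗ → no.
L: start June 6 > June 13? ✗; end June 8 <= June 17? ✓; start June 6 <= June 1? ✗ → no.
P: start June 15 > June 13? ✓; end June 24 <= June 17? ✗; start June 15 <= June 1? ✗ → no.
W: start June 2 > June 13? ✗; end June 3 <= June 17? ✓; start June 2 <= June 1? ✗ → no.
Result: none.

none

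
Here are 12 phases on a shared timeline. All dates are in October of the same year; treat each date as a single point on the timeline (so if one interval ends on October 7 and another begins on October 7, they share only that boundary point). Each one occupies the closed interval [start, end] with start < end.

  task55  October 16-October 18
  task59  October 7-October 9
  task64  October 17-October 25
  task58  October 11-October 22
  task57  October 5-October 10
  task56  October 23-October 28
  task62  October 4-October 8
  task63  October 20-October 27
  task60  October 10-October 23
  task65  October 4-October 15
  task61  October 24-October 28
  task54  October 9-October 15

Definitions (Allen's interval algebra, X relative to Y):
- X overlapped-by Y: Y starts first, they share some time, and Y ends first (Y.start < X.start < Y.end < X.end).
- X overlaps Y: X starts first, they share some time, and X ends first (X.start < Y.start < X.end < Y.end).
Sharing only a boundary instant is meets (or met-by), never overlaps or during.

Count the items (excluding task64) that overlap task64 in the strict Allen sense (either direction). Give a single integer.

Target task64 = [October 17, October 25].
task54 [October 9, October 15] → before → no.
task55 [October 16, October 18] → overlaps → counts.
task56 [October 23, October 28] → overlapped-by → counts.
task57 [October 5, October 10] → before → no.
task58 [October 11, October 22] → overlaps → counts.
task59 [October 7, October 9] → before → no.
task60 [October 10, October 23] → overlaps → counts.
task61 [October 24, October 28] → overlapped-by → counts.
task62 [October 4, October 8] → before → no.
task63 [October 20, October 27] → overlapped-by → counts.
task65 [October 4, October 15] → before → no.
Total: 6.

6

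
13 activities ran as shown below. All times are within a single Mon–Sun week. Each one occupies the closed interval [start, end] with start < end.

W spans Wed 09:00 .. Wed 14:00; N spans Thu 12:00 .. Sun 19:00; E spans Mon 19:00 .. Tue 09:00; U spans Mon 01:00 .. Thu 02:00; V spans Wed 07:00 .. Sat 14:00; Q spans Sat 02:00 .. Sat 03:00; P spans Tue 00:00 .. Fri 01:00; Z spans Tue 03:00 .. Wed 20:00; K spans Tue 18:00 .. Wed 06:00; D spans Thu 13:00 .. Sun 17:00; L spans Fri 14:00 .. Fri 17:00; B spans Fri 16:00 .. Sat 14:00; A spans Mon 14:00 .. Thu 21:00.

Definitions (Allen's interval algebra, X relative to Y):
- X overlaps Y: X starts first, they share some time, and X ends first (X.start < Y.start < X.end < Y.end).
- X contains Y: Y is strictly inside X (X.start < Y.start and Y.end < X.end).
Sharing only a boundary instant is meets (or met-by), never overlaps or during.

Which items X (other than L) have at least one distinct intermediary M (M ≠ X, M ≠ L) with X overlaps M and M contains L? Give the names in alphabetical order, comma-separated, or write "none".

A, P, U, V, Z

Target L = [Fri 14:00, Fri 17:00].
Intermediaries M with M contains L: D, N, V.
Via D — items with X overlaps D: A, P, V.
Via N — items with X overlaps N: A, P, V.
Via V — items with X overlaps V: A, P, U, Z.
Union: A, P, U, V, Z.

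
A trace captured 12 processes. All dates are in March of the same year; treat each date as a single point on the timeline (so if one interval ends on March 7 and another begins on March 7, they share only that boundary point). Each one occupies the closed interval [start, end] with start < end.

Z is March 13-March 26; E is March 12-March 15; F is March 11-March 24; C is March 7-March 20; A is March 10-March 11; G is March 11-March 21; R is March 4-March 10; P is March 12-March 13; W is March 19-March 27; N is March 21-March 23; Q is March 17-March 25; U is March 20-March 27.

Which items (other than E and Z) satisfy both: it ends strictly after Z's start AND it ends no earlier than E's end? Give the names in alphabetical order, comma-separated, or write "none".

Conditions: its end is strictly after Z's start (X.end > March 13) AND its end is no earlier than E's end (X.end >= March 15).
A: end March 11 > March 13? ✗; end March 11 >= March 15? ✗ → no.
C: end March 20 > March 13? ✓; end March 20 >= March 15? ✓ → yes.
F: end March 24 > March 13? ✓; end March 24 >= March 15? ✓ → yes.
G: end March 21 > March 13? ✓; end March 21 >= March 15? ✓ → yes.
N: end March 23 > March 13? ✓; end March 23 >= March 15? ✓ → yes.
P: end March 13 > March 13? ✗; end March 13 >= March 15? ✗ → no.
Q: end March 25 > March 13? ✓; end March 25 >= March 15? ✓ → yes.
R: end March 10 > March 13? ✗; end March 10 >= March 15? ✗ → no.
U: end March 27 > March 13? ✓; end March 27 >= March 15? ✓ → yes.
W: end March 27 > March 13? ✓; end March 27 >= March 15? ✓ → yes.
Result: C, F, G, N, Q, U, W.

C, F, G, N, Q, U, W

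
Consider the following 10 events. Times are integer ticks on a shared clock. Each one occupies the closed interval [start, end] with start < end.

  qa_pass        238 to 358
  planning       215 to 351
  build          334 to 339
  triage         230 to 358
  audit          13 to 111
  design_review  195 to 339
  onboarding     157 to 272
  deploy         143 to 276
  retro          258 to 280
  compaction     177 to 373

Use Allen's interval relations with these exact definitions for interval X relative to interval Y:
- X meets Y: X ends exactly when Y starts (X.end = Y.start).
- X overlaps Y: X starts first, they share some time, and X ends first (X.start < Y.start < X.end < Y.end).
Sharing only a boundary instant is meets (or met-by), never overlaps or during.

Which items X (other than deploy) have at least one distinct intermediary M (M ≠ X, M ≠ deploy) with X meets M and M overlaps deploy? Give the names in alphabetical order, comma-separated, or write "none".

none

Target deploy = [143, 276].
Intermediaries M with M overlaps deploy: none.
Union: none.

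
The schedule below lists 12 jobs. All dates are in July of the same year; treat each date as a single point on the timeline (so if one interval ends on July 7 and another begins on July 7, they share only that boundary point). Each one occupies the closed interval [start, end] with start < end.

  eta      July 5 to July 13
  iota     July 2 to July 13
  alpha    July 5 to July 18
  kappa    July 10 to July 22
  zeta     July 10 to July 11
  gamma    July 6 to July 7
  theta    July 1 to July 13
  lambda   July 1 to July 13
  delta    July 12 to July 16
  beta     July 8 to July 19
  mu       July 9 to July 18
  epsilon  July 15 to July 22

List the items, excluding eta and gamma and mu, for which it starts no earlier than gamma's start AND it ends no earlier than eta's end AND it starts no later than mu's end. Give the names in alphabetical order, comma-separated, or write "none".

beta, delta, epsilon, kappa

Conditions: its start is no earlier than gamma's start (X.start >= July 6) AND its end is no earlier than eta's end (X.end >= July 13) AND its start is no later than mu's end (X.start <= July 18).
alpha: start July 5 >= July 6? ✗; end July 18 >= July 13? ✓; start July 5 <= July 18? ✓ → no.
beta: start July 8 >= July 6? ✓; end July 19 >= July 13? ✓; start July 8 <= July 18? ✓ → yes.
delta: start July 12 >= July 6? ✓; end July 16 >= July 13? ✓; start July 12 <= July 18? ✓ → yes.
epsilon: start July 15 >= July 6? ✓; end July 22 >= July 13? ✓; start July 15 <= July 18? ✓ → yes.
iota: start July 2 >= July 6? ✗; end July 13 >= July 13? ✓; start July 2 <= July 18? ✓ → no.
kappa: start July 10 >= July 6? ✓; end July 22 >= July 13? ✓; start July 10 <= July 18? ✓ → yes.
lambda: start July 1 >= July 6? ✗; end July 13 >= July 13? ✓; start July 1 <= July 18? ✓ → no.
theta: start July 1 >= July 6? ✗; end July 13 >= July 13? ✓; start July 1 <= July 18? ✓ → no.
zeta: start July 10 >= July 6? ✓; end July 11 >= July 13? ✗; start July 10 <= July 18? ✓ → no.
Result: beta, delta, epsilon, kappa.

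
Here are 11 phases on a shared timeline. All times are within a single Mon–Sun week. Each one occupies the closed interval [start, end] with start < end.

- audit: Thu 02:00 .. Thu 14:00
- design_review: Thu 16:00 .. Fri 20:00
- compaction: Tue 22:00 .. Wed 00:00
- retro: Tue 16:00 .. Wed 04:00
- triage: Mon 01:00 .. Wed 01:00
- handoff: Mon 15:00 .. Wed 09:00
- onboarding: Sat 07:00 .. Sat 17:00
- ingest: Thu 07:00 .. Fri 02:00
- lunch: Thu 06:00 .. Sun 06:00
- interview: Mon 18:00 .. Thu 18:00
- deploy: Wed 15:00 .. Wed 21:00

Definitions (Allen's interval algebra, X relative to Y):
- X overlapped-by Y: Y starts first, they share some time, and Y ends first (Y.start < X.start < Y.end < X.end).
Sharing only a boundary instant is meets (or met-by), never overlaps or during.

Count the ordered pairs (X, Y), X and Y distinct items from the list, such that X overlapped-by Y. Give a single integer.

10

Checking all 110 ordered pairs for relation 'overlapped-by'; matching pairs in alphabetical order:
(design_review, ingest): design_review overlapped-by ingest ✓
(design_review, interview): design_review overlapped-by interview ✓
(handoff, triage): handoff overlapped-by triage ✓
(ingest, audit): ingest overlapped-by audit ✓
(ingest, interview): ingest overlapped-by interview ✓
(interview, handoff): interview overlapped-by handoff ✓
(interview, triage): interview overlapped-by triage ✓
(lunch, audit): lunch overlapped-by audit ✓
(lunch, interview): lunch overlapped-by interview ✓
(retro, triage): retro overlapped-by triage ✓
Count: 10.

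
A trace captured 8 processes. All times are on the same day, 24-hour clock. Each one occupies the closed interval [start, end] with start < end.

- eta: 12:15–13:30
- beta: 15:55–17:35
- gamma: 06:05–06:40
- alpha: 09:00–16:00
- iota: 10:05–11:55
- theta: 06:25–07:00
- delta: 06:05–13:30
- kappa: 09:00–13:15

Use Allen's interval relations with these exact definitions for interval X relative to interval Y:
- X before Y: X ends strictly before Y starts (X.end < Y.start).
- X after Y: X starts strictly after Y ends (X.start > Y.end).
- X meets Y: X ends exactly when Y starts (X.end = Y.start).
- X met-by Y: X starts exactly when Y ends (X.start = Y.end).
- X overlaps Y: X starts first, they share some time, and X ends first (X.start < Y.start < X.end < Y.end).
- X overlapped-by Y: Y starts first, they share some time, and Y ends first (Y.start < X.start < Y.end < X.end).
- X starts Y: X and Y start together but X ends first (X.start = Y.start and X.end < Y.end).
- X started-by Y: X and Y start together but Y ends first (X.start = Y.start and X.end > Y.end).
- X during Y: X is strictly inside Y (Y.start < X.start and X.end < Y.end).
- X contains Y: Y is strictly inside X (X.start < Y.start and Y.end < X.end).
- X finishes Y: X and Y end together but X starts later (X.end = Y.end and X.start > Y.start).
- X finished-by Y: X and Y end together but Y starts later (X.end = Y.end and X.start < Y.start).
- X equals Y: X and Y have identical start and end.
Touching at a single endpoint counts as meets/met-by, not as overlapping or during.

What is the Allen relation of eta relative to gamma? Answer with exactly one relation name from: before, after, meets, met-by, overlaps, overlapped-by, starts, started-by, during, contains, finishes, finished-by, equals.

eta = [12:15, 13:30]; gamma = [06:05, 06:40].
Compare endpoints: eta.start > gamma.start, eta.start > gamma.end, eta.end > gamma.start, eta.end > gamma.end.
That pattern is 'after'.

after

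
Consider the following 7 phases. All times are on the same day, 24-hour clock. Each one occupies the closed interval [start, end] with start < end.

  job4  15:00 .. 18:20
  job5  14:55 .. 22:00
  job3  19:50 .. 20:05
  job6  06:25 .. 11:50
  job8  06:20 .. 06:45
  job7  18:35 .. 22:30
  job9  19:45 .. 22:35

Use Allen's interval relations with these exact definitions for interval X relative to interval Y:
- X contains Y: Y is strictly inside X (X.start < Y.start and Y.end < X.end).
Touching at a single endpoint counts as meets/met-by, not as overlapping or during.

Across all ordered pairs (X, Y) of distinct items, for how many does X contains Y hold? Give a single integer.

Checking all 42 ordered pairs for relation 'contains'; matching pairs in alphabetical order:
(job5, job3): job5 contains job3 ✓
(job5, job4): job5 contains job4 ✓
(job7, job3): job7 contains job3 ✓
(job9, job3): job9 contains job3 ✓
Count: 4.

4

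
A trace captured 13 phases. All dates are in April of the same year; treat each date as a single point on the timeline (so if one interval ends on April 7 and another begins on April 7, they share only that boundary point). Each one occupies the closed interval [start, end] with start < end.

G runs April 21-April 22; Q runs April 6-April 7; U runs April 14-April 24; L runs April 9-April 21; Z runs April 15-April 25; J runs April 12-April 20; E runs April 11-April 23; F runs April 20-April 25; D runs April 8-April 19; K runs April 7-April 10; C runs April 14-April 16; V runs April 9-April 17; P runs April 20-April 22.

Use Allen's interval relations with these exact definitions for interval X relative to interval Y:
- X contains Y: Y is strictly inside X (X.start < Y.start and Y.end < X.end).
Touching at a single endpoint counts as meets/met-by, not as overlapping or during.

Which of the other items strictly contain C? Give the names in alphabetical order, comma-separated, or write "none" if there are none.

Target C = [April 14, April 16].
D [April 8, April 19] → contains → yes.
E [April 11, April 23] → contains → yes.
F [April 20, April 25] → after → no.
G [April 21, April 22] → after → no.
J [April 12, April 20] → contains → yes.
K [April 7, April 10] → before → no.
L [April 9, April 21] → contains → yes.
P [April 20, April 22] → after → no.
Q [April 6, April 7] → before → no.
U [April 14, April 24] → started-by → no.
V [April 9, April 17] → contains → yes.
Z [April 15, April 25] → overlapped-by → no.
Result: D, E, J, L, V.

D, E, J, L, V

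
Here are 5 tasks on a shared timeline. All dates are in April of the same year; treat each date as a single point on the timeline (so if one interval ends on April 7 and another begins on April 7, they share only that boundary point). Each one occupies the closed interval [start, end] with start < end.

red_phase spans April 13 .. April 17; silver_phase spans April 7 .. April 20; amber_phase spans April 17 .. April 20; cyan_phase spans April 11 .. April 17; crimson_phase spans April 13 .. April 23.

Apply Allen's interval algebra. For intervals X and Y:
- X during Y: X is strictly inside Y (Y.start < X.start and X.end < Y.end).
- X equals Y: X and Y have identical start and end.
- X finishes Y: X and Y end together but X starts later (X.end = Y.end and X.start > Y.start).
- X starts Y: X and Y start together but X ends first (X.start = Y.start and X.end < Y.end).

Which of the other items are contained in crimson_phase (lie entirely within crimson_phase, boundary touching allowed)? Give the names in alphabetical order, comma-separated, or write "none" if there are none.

amber_phase, red_phase

Target crimson_phase = [April 13, April 23].
amber_phase [April 17, April 20] → during → yes.
cyan_phase [April 11, April 17] → overlaps → no.
red_phase [April 13, April 17] → starts → yes.
silver_phase [April 7, April 20] → overlaps → no.
Result: amber_phase, red_phase.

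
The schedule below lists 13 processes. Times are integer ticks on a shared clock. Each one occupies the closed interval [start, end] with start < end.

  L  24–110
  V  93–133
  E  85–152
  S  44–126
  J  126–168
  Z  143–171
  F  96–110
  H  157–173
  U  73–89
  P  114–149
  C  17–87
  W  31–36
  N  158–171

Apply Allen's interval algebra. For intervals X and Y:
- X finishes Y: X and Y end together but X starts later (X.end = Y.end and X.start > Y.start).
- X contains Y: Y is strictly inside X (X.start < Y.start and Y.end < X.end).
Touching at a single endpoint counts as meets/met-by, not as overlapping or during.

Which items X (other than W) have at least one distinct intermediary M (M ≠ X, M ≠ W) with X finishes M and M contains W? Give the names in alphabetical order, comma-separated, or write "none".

F

Target W = [31, 36].
Intermediaries M with M contains W: C, L.
Via C — items with X finishes C: none.
Via L — items with X finishes L: F.
Union: F.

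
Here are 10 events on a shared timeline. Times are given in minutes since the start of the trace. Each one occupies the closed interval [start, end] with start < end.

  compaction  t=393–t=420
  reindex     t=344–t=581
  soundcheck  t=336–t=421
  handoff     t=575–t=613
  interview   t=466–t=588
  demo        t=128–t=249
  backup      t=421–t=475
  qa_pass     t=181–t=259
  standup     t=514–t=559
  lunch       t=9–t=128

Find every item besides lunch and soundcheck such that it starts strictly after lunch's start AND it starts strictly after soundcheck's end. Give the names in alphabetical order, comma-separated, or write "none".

handoff, interview, standup

Conditions: its start is strictly after lunch's start (X.start > t=9) AND its start is strictly after soundcheck's end (X.start > t=421).
backup: start t=421 > t=9? ✓; start t=421 > t=421? ✗ → no.
compaction: start t=393 > t=9? ✓; start t=393 > t=421? ✗ → no.
demo: start t=128 > t=9? ✓; start t=128 > t=421? ✗ → no.
handoff: start t=575 > t=9? ✓; start t=575 > t=421? ✓ → yes.
interview: start t=466 > t=9? ✓; start t=466 > t=421? ✓ → yes.
qa_pass: start t=181 > t=9? ✓; start t=181 > t=421? ✗ → no.
reindex: start t=344 > t=9? ✓; start t=344 > t=421? ✗ → no.
standup: start t=514 > t=9? ✓; start t=514 > t=421? ✓ → yes.
Result: handoff, interview, standup.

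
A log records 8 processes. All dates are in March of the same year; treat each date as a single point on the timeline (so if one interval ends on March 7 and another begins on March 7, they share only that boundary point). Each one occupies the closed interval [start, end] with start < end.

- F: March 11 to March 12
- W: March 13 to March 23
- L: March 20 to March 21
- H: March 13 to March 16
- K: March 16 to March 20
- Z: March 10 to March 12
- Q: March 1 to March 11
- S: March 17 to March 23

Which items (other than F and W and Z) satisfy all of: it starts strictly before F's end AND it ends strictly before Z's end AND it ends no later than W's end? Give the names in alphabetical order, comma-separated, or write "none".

Conditions: its start is strictly before F's end (X.start < March 12) AND its end is strictly before Z's end (X.end < March 12) AND its end is no later than W's end (X.end <= March 23).
H: start March 13 < March 12? ✗; end March 16 < March 12? ✗; end March 16 <= March 23? ✓ → no.
K: start March 16 < March 12? ✗; end March 20 < March 12? ✗; end March 20 <= March 23? ✓ → no.
L: start March 20 < March 12? ✗; end March 21 < March 12? ✗; end March 21 <= March 23? ✓ → no.
Q: start March 1 < March 12? ✓; end March 11 < March 12? ✓; end March 11 <= March 23? ✓ → yes.
S: start March 17 < March 12? ✗; end March 23 < March 12? ✗; end March 23 <= March 23? ✓ → no.
Result: Q.

Q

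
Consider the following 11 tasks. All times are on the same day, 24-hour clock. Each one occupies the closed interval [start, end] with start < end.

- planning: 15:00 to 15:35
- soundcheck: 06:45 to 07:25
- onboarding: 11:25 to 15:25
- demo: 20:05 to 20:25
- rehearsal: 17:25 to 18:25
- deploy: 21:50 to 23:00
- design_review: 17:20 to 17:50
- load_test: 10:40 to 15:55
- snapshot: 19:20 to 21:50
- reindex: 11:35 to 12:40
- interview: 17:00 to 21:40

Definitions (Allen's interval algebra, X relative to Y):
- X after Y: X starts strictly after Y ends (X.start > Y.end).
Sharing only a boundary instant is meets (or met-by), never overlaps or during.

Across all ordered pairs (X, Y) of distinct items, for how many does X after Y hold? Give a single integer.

Checking all 110 ordered pairs for relation 'after'; matching pairs in alphabetical order:
(demo, design_review): demo after design_review ✓
(demo, load_test): demo after load_test ✓
(demo, onboarding): demo after onboarding ✓
(demo, planning): demo after planning ✓
(demo, rehearsal): demo after rehearsal ✓
(demo, reindex): demo after reindex ✓
(demo, soundcheck): demo after soundcheck ✓
(deploy, demo): deploy after demo ✓
(deploy, design_review): deploy after design_review ✓
(deploy, interview): deploy after interview ✓
(deploy, load_test): deploy after load_test ✓
(deploy, onboarding): deploy after onboarding ✓
(deploy, planning): deploy after planning ✓
(deploy, rehearsal): deploy after rehearsal ✓
(deploy, reindex): deploy after reindex ✓
(deploy, soundcheck): deploy after soundcheck ✓
(design_review, load_test): design_review after load_test ✓
(design_review, onboarding): design_review after onboarding ✓
(design_review, planning): design_review after planning ✓
(design_review, reindex): design_review after reindex ✓
(design_review, soundcheck): design_review after soundcheck ✓
(interview, load_test): interview after load_test ✓
(interview, onboarding): interview after onboarding ✓
(interview, planning): interview after planning ✓
... plus 19 further pairs not listed.
Count: 43.

43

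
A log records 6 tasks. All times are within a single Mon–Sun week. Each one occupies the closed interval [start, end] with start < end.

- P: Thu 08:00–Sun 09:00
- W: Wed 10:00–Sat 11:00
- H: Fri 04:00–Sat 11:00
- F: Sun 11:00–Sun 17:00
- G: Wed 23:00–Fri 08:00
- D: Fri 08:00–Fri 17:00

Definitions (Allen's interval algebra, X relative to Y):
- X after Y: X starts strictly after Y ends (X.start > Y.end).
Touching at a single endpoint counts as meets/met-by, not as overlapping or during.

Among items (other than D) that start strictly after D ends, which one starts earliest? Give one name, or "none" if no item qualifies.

F

Target D = [Fri 08:00, Fri 17:00].
F [Sun 11:00, Sun 17:00] → after → candidate.
G [Wed 23:00, Fri 08:00] → meets → excluded.
H [Fri 04:00, Sat 11:00] → contains → excluded.
P [Thu 08:00, Sun 09:00] → contains → excluded.
W [Wed 10:00, Sat 11:00] → contains → excluded.
Among candidates, earliest start is Sun 11:00 → F.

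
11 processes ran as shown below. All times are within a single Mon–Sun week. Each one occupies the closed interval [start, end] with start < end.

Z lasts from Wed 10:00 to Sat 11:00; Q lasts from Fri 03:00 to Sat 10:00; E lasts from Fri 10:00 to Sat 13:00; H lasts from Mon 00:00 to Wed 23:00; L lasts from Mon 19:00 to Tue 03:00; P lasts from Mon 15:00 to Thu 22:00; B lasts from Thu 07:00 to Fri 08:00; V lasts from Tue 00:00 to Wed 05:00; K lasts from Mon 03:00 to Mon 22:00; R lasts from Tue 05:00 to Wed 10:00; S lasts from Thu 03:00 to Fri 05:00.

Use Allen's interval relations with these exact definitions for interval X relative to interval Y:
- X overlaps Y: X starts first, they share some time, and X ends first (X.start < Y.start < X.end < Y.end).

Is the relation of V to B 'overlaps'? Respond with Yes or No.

V = [Tue 00:00, Wed 05:00], B = [Thu 07:00, Fri 08:00].
Actual relation of V to B: before.
Asked whether 'overlaps' holds → No.

No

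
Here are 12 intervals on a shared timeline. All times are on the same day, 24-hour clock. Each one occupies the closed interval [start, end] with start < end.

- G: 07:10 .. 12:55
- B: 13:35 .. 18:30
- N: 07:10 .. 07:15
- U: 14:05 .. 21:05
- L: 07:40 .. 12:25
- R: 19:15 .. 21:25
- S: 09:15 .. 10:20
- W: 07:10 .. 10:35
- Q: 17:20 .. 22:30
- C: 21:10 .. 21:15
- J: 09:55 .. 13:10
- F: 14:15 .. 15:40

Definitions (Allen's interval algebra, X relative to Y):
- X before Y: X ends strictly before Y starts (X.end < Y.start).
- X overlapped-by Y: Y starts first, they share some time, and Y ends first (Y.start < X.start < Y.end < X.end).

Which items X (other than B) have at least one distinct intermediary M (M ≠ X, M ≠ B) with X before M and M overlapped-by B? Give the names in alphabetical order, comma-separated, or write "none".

Target B = [13:35, 18:30].
Intermediaries M with M overlapped-by B: Q, U.
Via Q — items with X before Q: F, G, J, L, N, S, W.
Via U — items with X before U: G, J, L, N, S, W.
Union: F, G, J, L, N, S, W.

F, G, J, L, N, S, W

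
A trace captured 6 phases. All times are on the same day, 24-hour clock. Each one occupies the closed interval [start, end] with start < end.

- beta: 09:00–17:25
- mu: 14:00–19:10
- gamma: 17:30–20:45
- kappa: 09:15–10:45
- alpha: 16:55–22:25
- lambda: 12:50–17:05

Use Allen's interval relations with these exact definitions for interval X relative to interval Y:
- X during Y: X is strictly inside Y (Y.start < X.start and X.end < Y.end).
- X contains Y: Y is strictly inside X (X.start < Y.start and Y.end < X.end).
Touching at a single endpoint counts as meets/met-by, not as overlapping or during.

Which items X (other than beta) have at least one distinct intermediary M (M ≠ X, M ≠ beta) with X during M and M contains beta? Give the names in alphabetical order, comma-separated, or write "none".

none

Target beta = [09:00, 17:25].
Intermediaries M with M contains beta: none.
Union: none.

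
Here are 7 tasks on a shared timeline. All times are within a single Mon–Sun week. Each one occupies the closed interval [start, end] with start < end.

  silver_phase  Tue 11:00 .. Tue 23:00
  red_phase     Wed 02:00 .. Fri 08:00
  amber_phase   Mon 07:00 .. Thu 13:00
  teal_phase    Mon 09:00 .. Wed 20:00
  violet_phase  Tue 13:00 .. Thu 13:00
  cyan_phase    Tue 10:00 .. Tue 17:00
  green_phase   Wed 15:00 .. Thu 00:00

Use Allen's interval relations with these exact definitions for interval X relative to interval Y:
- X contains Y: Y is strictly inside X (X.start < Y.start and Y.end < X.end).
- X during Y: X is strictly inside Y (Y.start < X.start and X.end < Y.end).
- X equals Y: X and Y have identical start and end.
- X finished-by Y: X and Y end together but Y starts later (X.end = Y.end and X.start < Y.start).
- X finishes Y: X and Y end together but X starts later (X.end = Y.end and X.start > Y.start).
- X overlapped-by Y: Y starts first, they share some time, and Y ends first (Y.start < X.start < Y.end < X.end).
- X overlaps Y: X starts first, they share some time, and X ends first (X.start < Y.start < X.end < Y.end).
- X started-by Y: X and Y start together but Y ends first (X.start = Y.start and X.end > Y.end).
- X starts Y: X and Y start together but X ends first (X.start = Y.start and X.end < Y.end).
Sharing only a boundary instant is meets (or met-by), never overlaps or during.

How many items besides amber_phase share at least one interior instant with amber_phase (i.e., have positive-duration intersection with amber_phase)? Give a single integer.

6

Target amber_phase = [Mon 07:00, Thu 13:00].
cyan_phase [Tue 10:00, Tue 17:00] → during → counts.
green_phase [Wed 15:00, Thu 00:00] → during → counts.
red_phase [Wed 02:00, Fri 08:00] → overlapped-by → counts.
silver_phase [Tue 11:00, Tue 23:00] → during → counts.
teal_phase [Mon 09:00, Wed 20:00] → during → counts.
violet_phase [Tue 13:00, Thu 13:00] → finishes → counts.
Total: 6.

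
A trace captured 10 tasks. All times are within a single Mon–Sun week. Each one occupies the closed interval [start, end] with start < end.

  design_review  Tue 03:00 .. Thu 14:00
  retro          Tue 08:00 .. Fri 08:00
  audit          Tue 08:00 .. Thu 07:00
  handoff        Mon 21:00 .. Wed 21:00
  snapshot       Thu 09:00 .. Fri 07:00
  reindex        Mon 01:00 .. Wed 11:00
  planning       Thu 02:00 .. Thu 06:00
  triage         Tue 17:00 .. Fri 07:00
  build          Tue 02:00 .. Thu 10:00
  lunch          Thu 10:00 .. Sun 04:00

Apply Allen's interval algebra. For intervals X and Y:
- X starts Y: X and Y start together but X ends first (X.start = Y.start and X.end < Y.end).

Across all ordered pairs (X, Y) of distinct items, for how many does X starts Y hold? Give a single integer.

1

Checking all 90 ordered pairs for relation 'starts'; matching pairs in alphabetical order:
(audit, retro): audit starts retro ✓
Count: 1.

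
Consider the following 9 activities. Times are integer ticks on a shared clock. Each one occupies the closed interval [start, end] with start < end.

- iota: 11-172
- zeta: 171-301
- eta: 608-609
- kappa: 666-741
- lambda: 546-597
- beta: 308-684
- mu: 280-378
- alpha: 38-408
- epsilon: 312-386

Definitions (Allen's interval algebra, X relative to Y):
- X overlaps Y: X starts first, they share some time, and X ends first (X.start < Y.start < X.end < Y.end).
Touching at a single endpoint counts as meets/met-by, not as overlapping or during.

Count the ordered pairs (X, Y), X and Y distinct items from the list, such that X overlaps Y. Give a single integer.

Checking all 72 ordered pairs for relation 'overlaps'; matching pairs in alphabetical order:
(alpha, beta): alpha overlaps beta ✓
(beta, kappa): beta overlaps kappa ✓
(iota, alpha): iota overlaps alpha ✓
(iota, zeta): iota overlaps zeta ✓
(mu, beta): mu overlaps beta ✓
(mu, epsilon): mu overlaps epsilon ✓
(zeta, mu): zeta overlaps mu ✓
Count: 7.

7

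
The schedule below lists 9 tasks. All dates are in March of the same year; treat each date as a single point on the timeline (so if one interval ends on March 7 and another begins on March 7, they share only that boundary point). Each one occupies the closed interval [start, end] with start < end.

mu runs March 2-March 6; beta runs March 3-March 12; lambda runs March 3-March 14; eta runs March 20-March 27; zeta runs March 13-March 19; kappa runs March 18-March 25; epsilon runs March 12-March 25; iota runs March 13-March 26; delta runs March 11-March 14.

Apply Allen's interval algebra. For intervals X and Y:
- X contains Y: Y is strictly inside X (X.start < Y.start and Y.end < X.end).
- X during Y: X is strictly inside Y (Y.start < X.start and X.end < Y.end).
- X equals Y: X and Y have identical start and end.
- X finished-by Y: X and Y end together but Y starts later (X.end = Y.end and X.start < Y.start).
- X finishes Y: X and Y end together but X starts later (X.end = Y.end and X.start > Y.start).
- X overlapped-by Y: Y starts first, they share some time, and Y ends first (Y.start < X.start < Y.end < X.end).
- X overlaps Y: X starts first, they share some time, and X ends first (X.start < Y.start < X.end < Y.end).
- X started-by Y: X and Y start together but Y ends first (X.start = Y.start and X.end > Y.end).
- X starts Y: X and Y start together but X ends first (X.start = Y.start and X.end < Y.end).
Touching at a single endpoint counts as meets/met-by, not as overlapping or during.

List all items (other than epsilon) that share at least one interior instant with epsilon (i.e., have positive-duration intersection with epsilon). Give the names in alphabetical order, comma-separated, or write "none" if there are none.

delta, eta, iota, kappa, lambda, zeta

Target epsilon = [March 12, March 25].
beta [March 3, March 12] → meets → no.
delta [March 11, March 14] → overlaps → yes.
eta [March 20, March 27] → overlapped-by → yes.
iota [March 13, March 26] → overlapped-by → yes.
kappa [March 18, March 25] → finishes → yes.
lambda [March 3, March 14] → overlaps → yes.
mu [March 2, March 6] → before → no.
zeta [March 13, March 19] → during → yes.
Result: delta, eta, iota, kappa, lambda, zeta.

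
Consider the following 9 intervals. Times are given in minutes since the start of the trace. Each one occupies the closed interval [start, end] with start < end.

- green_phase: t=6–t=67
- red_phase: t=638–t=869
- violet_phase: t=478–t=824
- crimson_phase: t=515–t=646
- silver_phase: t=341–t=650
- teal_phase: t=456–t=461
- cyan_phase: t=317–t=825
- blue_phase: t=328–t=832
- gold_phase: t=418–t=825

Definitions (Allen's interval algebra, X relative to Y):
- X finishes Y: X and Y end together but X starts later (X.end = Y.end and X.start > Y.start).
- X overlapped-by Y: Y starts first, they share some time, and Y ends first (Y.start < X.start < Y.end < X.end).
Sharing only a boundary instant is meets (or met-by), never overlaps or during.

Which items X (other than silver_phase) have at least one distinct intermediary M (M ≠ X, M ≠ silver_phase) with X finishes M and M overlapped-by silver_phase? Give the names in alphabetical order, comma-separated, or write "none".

Target silver_phase = [t=341, t=650].
Intermediaries M with M overlapped-by silver_phase: gold_phase, red_phase, violet_phase.
Via gold_phase — items with X finishes gold_phase: none.
Via red_phase — items with X finishes red_phase: none.
Via violet_phase — items with X finishes violet_phase: none.
Union: none.

none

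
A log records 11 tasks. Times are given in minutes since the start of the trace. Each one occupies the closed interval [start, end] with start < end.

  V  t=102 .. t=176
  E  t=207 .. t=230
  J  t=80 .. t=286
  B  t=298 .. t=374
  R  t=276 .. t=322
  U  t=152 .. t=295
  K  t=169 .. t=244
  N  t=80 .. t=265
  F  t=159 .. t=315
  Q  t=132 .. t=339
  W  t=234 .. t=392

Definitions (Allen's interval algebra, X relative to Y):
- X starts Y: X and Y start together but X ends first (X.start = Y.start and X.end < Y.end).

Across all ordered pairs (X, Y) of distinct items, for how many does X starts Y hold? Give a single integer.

1

Checking all 110 ordered pairs for relation 'starts'; matching pairs in alphabetical order:
(N, J): N starts J ✓
Count: 1.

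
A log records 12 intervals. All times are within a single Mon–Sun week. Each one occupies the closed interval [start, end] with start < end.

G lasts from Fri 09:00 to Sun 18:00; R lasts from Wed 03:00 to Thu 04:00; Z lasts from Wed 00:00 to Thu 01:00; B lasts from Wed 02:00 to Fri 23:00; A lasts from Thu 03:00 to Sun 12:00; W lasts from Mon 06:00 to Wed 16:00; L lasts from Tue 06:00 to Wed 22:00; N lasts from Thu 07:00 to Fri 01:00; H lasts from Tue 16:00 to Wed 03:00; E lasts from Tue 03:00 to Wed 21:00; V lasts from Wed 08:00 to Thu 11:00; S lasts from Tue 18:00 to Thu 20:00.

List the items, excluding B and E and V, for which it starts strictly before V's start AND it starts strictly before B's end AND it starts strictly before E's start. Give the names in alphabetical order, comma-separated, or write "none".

Conditions: its start is strictly before V's start (X.start < Wed 08:00) AND its start is strictly before B's end (X.start < Fri 23:00) AND its start is strictly before E's start (X.start < Tue 03:00).
A: start Thu 03:00 < Wed 08:00? ✗; start Thu 03:00 < Fri 23:00? ✓; start Thu 03:00 < Tue 03:00? ✗ → no.
G: start Fri 09:00 < Wed 08:00? ✗; start Fri 09:00 < Fri 23:00? ✓; start Fri 09:00 < Tue 03:00? ✗ → no.
H: start Tue 16:00 < Wed 08:00? ✓; start Tue 16:00 < Fri 23:00? ✓; start Tue 16:00 < Tue 03:00? ✗ → no.
L: start Tue 06:00 < Wed 08:00? ✓; start Tue 06:00 < Fri 23:00? ✓; start Tue 06:00 < Tue 03:00? ✗ → no.
N: start Thu 07:00 < Wed 08:00? ✗; start Thu 07:00 < Fri 23:00? ✓; start Thu 07:00 < Tue 03:00? ✗ → no.
R: start Wed 03:00 < Wed 08:00? ✓; start Wed 03:00 < Fri 23:00? ✓; start Wed 03:00 < Tue 03:00? ✗ → no.
S: start Tue 18:00 < Wed 08:00? ✓; start Tue 18:00 < Fri 23:00? ✓; start Tue 18:00 < Tue 03:00? ✗ → no.
W: start Mon 06:00 < Wed 08:00? ✓; start Mon 06:00 < Fri 23:00? ✓; start Mon 06:00 < Tue 03:00? ✓ → yes.
Z: start Wed 00:00 < Wed 08:00? ✓; start Wed 00:00 < Fri 23:00? ✓; start Wed 00:00 < Tue 03:00? ✗ → no.
Result: W.

W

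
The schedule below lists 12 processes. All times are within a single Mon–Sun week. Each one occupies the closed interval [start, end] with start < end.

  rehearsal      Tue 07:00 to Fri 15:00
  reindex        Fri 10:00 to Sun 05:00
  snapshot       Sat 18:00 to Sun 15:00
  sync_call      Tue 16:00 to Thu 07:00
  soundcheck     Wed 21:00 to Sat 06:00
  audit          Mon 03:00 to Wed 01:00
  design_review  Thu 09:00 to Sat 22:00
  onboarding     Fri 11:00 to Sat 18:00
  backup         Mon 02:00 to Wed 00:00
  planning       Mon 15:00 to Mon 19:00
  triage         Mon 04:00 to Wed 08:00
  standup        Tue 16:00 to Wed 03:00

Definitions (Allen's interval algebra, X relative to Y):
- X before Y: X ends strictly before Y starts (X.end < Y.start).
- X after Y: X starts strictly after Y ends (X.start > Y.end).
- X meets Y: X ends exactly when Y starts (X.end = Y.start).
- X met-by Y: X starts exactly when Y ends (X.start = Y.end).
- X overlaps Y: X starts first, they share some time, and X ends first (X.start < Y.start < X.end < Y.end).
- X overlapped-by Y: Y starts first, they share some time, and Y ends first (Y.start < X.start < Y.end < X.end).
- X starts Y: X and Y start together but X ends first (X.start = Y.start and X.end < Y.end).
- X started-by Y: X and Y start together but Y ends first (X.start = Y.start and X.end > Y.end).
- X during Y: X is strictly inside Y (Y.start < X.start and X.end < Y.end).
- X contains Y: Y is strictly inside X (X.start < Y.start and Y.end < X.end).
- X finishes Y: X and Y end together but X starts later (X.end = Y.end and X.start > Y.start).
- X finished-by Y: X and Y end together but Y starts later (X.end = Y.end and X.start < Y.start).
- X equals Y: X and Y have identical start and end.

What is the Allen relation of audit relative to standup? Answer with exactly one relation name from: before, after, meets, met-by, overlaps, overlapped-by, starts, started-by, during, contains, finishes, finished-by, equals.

overlaps

audit = [Mon 03:00, Wed 01:00]; standup = [Tue 16:00, Wed 03:00].
Compare endpoints: audit.start < standup.start, audit.start < standup.end, audit.end > standup.start, audit.end < standup.end.
That pattern is 'overlaps'.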